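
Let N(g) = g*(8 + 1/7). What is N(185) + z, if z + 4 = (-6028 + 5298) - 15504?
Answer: -103121/7 ≈ -14732.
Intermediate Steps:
z = -16238 (z = -4 + ((-6028 + 5298) - 15504) = -4 + (-730 - 15504) = -4 - 16234 = -16238)
N(g) = 57*g/7 (N(g) = g*(8 + 1/7) = g*(57/7) = 57*g/7)
N(185) + z = (57/7)*185 - 16238 = 10545/7 - 16238 = -103121/7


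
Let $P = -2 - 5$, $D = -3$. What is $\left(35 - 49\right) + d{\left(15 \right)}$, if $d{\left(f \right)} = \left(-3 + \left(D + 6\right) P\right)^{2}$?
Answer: $562$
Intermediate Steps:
$P = -7$ ($P = -2 - 5 = -7$)
$d{\left(f \right)} = 576$ ($d{\left(f \right)} = \left(-3 + \left(-3 + 6\right) \left(-7\right)\right)^{2} = \left(-3 + 3 \left(-7\right)\right)^{2} = \left(-3 - 21\right)^{2} = \left(-24\right)^{2} = 576$)
$\left(35 - 49\right) + d{\left(15 \right)} = \left(35 - 49\right) + 576 = -14 + 576 = 562$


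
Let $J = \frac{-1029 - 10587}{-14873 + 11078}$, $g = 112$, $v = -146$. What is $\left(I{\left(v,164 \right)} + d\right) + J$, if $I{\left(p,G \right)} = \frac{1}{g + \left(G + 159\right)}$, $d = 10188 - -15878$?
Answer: $\frac{260820977}{10005} \approx 26069.0$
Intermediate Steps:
$d = 26066$ ($d = 10188 + 15878 = 26066$)
$I{\left(p,G \right)} = \frac{1}{271 + G}$ ($I{\left(p,G \right)} = \frac{1}{112 + \left(G + 159\right)} = \frac{1}{112 + \left(159 + G\right)} = \frac{1}{271 + G}$)
$J = \frac{352}{115}$ ($J = - \frac{11616}{-3795} = \left(-11616\right) \left(- \frac{1}{3795}\right) = \frac{352}{115} \approx 3.0609$)
$\left(I{\left(v,164 \right)} + d\right) + J = \left(\frac{1}{271 + 164} + 26066\right) + \frac{352}{115} = \left(\frac{1}{435} + 26066\right) + \frac{352}{115} = \frac{11338711}{435} + \frac{352}{115} = \frac{260820977}{10005}$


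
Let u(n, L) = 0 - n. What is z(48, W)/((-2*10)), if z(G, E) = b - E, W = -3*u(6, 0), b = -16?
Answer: 17/10 ≈ 1.7000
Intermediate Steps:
u(n, L) = -n
W = 18 (W = -(-3)*6 = -3*(-6) = 18)
z(G, E) = -16 - E
z(48, W)/((-2*10)) = (-16 - 1*18)/((-2*10)) = (-16 - 18)/(-20) = -34*(-1/20) = 17/10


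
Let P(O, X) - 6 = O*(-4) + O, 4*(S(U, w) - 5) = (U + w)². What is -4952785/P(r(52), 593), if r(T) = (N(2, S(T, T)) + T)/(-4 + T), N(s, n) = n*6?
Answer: 7924456/1621 ≈ 4888.6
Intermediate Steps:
S(U, w) = 5 + (U + w)²/4
N(s, n) = 6*n
r(T) = (30 + T + 6*T²)/(-4 + T) (r(T) = (6*(5 + (T + T)²/4) + T)/(-4 + T) = (6*(5 + (2*T)²/4) + T)/(-4 + T) = (6*(5 + (4*T²)/4) + T)/(-4 + T) = (6*(5 + T²) + T)/(-4 + T) = ((30 + 6*T²) + T)/(-4 + T) = (30 + T + 6*T²)/(-4 + T))
P(O, X) = 6 - 3*O (P(O, X) = 6 + (O*(-4) + O) = 6 + (-4*O + O) = 6 - 3*O)
-4952785/P(r(52), 593) = -4952785/(6 - 3*(30 + 52 + 6*52²)/(-4 + 52)) = -4952785/(6 - 3*(30 + 52 + 6*2704)/48) = -4952785/(6 - (30 + 52 + 16224)/16) = -4952785/(6 - 16306/16) = -4952785/(6 - 3*8153/24) = -4952785/(6 - 8153/8) = -4952785/(-8105/8) = -4952785*(-8/8105) = 7924456/1621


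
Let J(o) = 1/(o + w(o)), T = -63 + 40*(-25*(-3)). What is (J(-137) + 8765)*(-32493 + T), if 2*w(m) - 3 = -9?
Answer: -9067034511/35 ≈ -2.5906e+8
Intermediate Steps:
w(m) = -3 (w(m) = 3/2 + (½)*(-9) = 3/2 - 9/2 = -3)
T = 2937 (T = -63 + 40*75 = -63 + 3000 = 2937)
J(o) = 1/(-3 + o) (J(o) = 1/(o - 3) = 1/(-3 + o))
(J(-137) + 8765)*(-32493 + T) = (1/(-3 - 137) + 8765)*(-32493 + 2937) = (1/(-140) + 8765)*(-29556) = (-1/140 + 8765)*(-29556) = (1227099/140)*(-29556) = -9067034511/35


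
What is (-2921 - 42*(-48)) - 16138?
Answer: -17043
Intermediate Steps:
(-2921 - 42*(-48)) - 16138 = (-2921 + 2016) - 16138 = -905 - 16138 = -17043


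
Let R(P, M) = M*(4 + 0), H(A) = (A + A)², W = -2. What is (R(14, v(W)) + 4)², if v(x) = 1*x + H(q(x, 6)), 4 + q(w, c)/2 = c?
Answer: 63504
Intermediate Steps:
q(w, c) = -8 + 2*c
H(A) = 4*A² (H(A) = (2*A)² = 4*A²)
v(x) = 64 + x (v(x) = 1*x + 4*(-8 + 2*6)² = x + 4*(-8 + 12)² = x + 4*4² = x + 4*16 = x + 64 = 64 + x)
R(P, M) = 4*M (R(P, M) = M*4 = 4*M)
(R(14, v(W)) + 4)² = (4*(64 - 2) + 4)² = (4*62 + 4)² = (248 + 4)² = 252² = 63504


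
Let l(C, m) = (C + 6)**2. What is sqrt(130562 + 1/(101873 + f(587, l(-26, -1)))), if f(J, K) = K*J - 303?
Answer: sqrt(14772408361954170)/336370 ≈ 361.33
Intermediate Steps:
l(C, m) = (6 + C)**2
f(J, K) = -303 + J*K (f(J, K) = J*K - 303 = -303 + J*K)
sqrt(130562 + 1/(101873 + f(587, l(-26, -1)))) = sqrt(130562 + 1/(101873 + (-303 + 587*(6 - 26)**2))) = sqrt(130562 + 1/(101873 + (-303 + 587*(-20)**2))) = sqrt(130562 + 1/(101873 + (-303 + 587*400))) = sqrt(130562 + 1/(101873 + (-303 + 234800))) = sqrt(130562 + 1/(101873 + 234497)) = sqrt(130562 + 1/336370) = sqrt(43917139941/336370) = sqrt(14772408361954170)/336370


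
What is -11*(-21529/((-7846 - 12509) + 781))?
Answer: -236819/19574 ≈ -12.099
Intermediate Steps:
-11*(-21529/((-7846 - 12509) + 781)) = -11*(-21529/(-20355 + 781)) = -11*(-21529/(-19574)) = -11*(-21529*(-1/19574)) = -11*21529/19574 = -1*236819/19574 = -236819/19574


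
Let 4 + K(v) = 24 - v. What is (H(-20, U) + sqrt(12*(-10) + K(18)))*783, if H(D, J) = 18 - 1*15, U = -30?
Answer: 2349 + 783*I*sqrt(118) ≈ 2349.0 + 8505.6*I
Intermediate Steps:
K(v) = 20 - v (K(v) = -4 + (24 - v) = 20 - v)
H(D, J) = 3 (H(D, J) = 18 - 15 = 3)
(H(-20, U) + sqrt(12*(-10) + K(18)))*783 = (3 + sqrt(12*(-10) + (20 - 1*18)))*783 = (3 + sqrt(-120 + (20 - 18)))*783 = (3 + sqrt(-120 + 2))*783 = (3 + sqrt(-118))*783 = (3 + I*sqrt(118))*783 = 2349 + 783*I*sqrt(118)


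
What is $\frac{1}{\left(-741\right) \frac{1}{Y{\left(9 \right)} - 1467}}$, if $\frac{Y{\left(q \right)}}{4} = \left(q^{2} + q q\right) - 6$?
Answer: $\frac{281}{247} \approx 1.1377$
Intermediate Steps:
$Y{\left(q \right)} = -24 + 8 q^{2}$ ($Y{\left(q \right)} = 4 \left(\left(q^{2} + q q\right) - 6\right) = 4 \left(\left(q^{2} + q^{2}\right) - 6\right) = 4 \left(2 q^{2} - 6\right) = 4 \left(-6 + 2 q^{2}\right) = -24 + 8 q^{2}$)
$\frac{1}{\left(-741\right) \frac{1}{Y{\left(9 \right)} - 1467}} = \frac{1}{\left(-741\right) \frac{1}{\left(-24 + 8 \cdot 9^{2}\right) - 1467}} = \frac{1}{\left(-741\right) \frac{1}{\left(-24 + 8 \cdot 81\right) - 1467}} = \frac{1}{\left(-741\right) \frac{1}{\left(-24 + 648\right) - 1467}} = \frac{1}{\left(-741\right) \frac{1}{624 - 1467}} = \frac{1}{\left(-741\right) \frac{1}{-843}} = \frac{1}{\left(-741\right) \left(- \frac{1}{843}\right)} = \frac{1}{\frac{247}{281}} = \frac{281}{247}$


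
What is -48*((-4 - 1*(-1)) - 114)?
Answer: 5616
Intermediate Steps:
-48*((-4 - 1*(-1)) - 114) = -48*((-4 + 1) - 114) = -48*(-3 - 114) = -48*(-117) = 5616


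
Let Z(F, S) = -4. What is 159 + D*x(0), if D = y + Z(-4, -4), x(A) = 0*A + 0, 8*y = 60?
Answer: 159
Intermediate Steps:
y = 15/2 (y = (⅛)*60 = 15/2 ≈ 7.5000)
x(A) = 0 (x(A) = 0 + 0 = 0)
D = 7/2 (D = 15/2 - 4 = 7/2 ≈ 3.5000)
159 + D*x(0) = 159 + (7/2)*0 = 159 + 0 = 159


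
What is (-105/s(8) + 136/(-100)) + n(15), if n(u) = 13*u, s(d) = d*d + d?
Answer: 115309/600 ≈ 192.18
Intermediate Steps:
s(d) = d + d² (s(d) = d² + d = d + d²)
(-105/s(8) + 136/(-100)) + n(15) = (-105*1/(8*(1 + 8)) + 136/(-100)) + 13*15 = (-105/(8*9) + 136*(-1/100)) + 195 = (-105/72 - 34/25) + 195 = (-105*1/72 - 34/25) + 195 = (-35/24 - 34/25) + 195 = -1691/600 + 195 = 115309/600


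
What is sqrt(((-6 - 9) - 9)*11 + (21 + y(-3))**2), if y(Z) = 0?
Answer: sqrt(177) ≈ 13.304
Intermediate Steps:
sqrt(((-6 - 9) - 9)*11 + (21 + y(-3))**2) = sqrt(((-6 - 9) - 9)*11 + (21 + 0)**2) = sqrt((-15 - 9)*11 + 21**2) = sqrt(-24*11 + 441) = sqrt(-264 + 441) = sqrt(177)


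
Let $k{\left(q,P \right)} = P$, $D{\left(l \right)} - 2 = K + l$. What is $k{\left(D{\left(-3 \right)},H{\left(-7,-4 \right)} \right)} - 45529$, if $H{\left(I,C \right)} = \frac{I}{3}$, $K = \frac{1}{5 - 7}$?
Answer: $- \frac{136594}{3} \approx -45531.0$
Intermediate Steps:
$K = - \frac{1}{2}$ ($K = \frac{1}{-2} = - \frac{1}{2} \approx -0.5$)
$H{\left(I,C \right)} = \frac{I}{3}$ ($H{\left(I,C \right)} = I \frac{1}{3} = \frac{I}{3}$)
$D{\left(l \right)} = \frac{3}{2} + l$ ($D{\left(l \right)} = 2 + \left(- \frac{1}{2} + l\right) = \frac{3}{2} + l$)
$k{\left(D{\left(-3 \right)},H{\left(-7,-4 \right)} \right)} - 45529 = \frac{1}{3} \left(-7\right) - 45529 = - \frac{7}{3} - 45529 = - \frac{136594}{3}$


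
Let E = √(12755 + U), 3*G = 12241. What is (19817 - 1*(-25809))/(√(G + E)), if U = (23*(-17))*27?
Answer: 45626*√3/√(12241 + 3*√2198) ≈ 710.21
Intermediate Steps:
G = 12241/3 (G = (⅓)*12241 = 12241/3 ≈ 4080.3)
U = -10557 (U = -391*27 = -10557)
E = √2198 (E = √(12755 - 10557) = √2198 ≈ 46.883)
(19817 - 1*(-25809))/(√(G + E)) = (19817 - 1*(-25809))/(√(12241/3 + √2198)) = (19817 + 25809)/√(12241/3 + √2198) = 45626/√(12241/3 + √2198)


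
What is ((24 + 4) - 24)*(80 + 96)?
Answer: 704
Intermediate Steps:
((24 + 4) - 24)*(80 + 96) = (28 - 24)*176 = 4*176 = 704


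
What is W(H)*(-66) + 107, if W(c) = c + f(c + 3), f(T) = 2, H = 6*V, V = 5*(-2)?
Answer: 3935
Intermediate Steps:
V = -10
H = -60 (H = 6*(-10) = -60)
W(c) = 2 + c (W(c) = c + 2 = 2 + c)
W(H)*(-66) + 107 = (2 - 60)*(-66) + 107 = -58*(-66) + 107 = 3828 + 107 = 3935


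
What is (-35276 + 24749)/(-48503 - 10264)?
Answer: 3509/19589 ≈ 0.17913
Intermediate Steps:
(-35276 + 24749)/(-48503 - 10264) = -10527/(-58767) = -10527*(-1/58767) = 3509/19589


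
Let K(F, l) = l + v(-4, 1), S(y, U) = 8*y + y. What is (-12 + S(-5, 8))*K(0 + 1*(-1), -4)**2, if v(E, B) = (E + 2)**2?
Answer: 0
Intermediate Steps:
S(y, U) = 9*y
v(E, B) = (2 + E)**2
K(F, l) = 4 + l (K(F, l) = l + (2 - 4)**2 = l + (-2)**2 = l + 4 = 4 + l)
(-12 + S(-5, 8))*K(0 + 1*(-1), -4)**2 = (-12 + 9*(-5))*(4 - 4)**2 = (-12 - 45)*0**2 = -57*0 = 0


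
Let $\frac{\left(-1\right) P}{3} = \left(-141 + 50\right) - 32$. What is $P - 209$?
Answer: $160$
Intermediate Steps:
$P = 369$ ($P = - 3 \left(\left(-141 + 50\right) - 32\right) = - 3 \left(-91 - 32\right) = \left(-3\right) \left(-123\right) = 369$)
$P - 209 = 369 - 209 = 160$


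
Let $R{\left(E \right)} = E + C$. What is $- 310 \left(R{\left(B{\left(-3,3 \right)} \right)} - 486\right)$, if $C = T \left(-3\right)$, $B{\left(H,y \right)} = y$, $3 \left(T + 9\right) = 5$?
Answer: $142910$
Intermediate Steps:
$T = - \frac{22}{3}$ ($T = -9 + \frac{1}{3} \cdot 5 = -9 + \frac{5}{3} = - \frac{22}{3} \approx -7.3333$)
$C = 22$ ($C = \left(- \frac{22}{3}\right) \left(-3\right) = 22$)
$R{\left(E \right)} = 22 + E$ ($R{\left(E \right)} = E + 22 = 22 + E$)
$- 310 \left(R{\left(B{\left(-3,3 \right)} \right)} - 486\right) = - 310 \left(\left(22 + 3\right) - 486\right) = - 310 \left(25 - 486\right) = \left(-310\right) \left(-461\right) = 142910$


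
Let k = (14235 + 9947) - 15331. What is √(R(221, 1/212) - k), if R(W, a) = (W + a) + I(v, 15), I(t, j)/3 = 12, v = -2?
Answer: I*√96562131/106 ≈ 92.704*I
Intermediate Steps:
I(t, j) = 36 (I(t, j) = 3*12 = 36)
R(W, a) = 36 + W + a (R(W, a) = (W + a) + 36 = 36 + W + a)
k = 8851 (k = 24182 - 15331 = 8851)
√(R(221, 1/212) - k) = √((36 + 221 + 1/212) - 1*8851) = √((36 + 221 + 1/212) - 8851) = √(54485/212 - 8851) = √(-1821927/212) = I*√96562131/106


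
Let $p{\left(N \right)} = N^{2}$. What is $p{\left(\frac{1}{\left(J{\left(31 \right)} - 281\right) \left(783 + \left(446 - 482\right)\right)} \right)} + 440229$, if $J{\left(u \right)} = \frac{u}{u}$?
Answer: $\frac{19259096734382401}{43747905600} \approx 4.4023 \cdot 10^{5}$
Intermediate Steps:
$J{\left(u \right)} = 1$
$p{\left(\frac{1}{\left(J{\left(31 \right)} - 281\right) \left(783 + \left(446 - 482\right)\right)} \right)} + 440229 = \left(\frac{1}{\left(1 - 281\right) \left(783 + \left(446 - 482\right)\right)}\right)^{2} + 440229 = \left(\frac{1}{\left(-280\right) \left(783 - 36\right)}\right)^{2} + 440229 = \left(\frac{1}{\left(-280\right) 747}\right)^{2} + 440229 = \left(\frac{1}{-209160}\right)^{2} + 440229 = \left(- \frac{1}{209160}\right)^{2} + 440229 = \frac{1}{43747905600} + 440229 = \frac{19259096734382401}{43747905600}$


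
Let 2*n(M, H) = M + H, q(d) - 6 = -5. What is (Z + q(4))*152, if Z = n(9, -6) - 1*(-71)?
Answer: 11172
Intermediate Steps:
q(d) = 1 (q(d) = 6 - 5 = 1)
n(M, H) = H/2 + M/2 (n(M, H) = (M + H)/2 = (H + M)/2 = H/2 + M/2)
Z = 145/2 (Z = ((½)*(-6) + (½)*9) - 1*(-71) = (-3 + 9/2) + 71 = 3/2 + 71 = 145/2 ≈ 72.500)
(Z + q(4))*152 = (145/2 + 1)*152 = (147/2)*152 = 11172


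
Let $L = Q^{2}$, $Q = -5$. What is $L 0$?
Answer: $0$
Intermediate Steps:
$L = 25$ ($L = \left(-5\right)^{2} = 25$)
$L 0 = 25 \cdot 0 = 0$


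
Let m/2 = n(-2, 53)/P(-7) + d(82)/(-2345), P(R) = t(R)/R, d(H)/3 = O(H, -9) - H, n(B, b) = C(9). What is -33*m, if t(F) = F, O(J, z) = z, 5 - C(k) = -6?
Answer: -245784/335 ≈ -733.68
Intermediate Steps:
C(k) = 11 (C(k) = 5 - 1*(-6) = 5 + 6 = 11)
n(B, b) = 11
d(H) = -27 - 3*H (d(H) = 3*(-9 - H) = -27 - 3*H)
P(R) = 1 (P(R) = R/R = 1)
m = 7448/335 (m = 2*(11/1 + (-27 - 3*82)/(-2345)) = 2*(11*1 + (-27 - 246)*(-1/2345)) = 2*(11 - 273*(-1/2345)) = 2*(11 + 39/335) = 2*(3724/335) = 7448/335 ≈ 22.233)
-33*m = -33*7448/335 = -245784/335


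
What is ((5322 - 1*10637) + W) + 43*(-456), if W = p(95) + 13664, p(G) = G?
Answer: -11164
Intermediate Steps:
W = 13759 (W = 95 + 13664 = 13759)
((5322 - 1*10637) + W) + 43*(-456) = ((5322 - 1*10637) + 13759) + 43*(-456) = ((5322 - 10637) + 13759) - 19608 = (-5315 + 13759) - 19608 = 8444 - 19608 = -11164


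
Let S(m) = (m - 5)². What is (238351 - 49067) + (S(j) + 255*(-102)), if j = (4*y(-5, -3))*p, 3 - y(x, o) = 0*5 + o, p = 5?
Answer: 176499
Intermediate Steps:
y(x, o) = 3 - o (y(x, o) = 3 - (0*5 + o) = 3 - (0 + o) = 3 - o)
j = 120 (j = (4*(3 - 1*(-3)))*5 = (4*(3 + 3))*5 = (4*6)*5 = 24*5 = 120)
S(m) = (-5 + m)²
(238351 - 49067) + (S(j) + 255*(-102)) = (238351 - 49067) + ((-5 + 120)² + 255*(-102)) = 189284 + (115² - 26010) = 189284 + (13225 - 26010) = 189284 - 12785 = 176499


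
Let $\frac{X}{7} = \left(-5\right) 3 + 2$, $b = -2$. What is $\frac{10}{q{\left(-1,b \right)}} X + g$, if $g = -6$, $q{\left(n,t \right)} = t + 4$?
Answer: $-461$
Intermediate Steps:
$q{\left(n,t \right)} = 4 + t$
$X = -91$ ($X = 7 \left(\left(-5\right) 3 + 2\right) = 7 \left(-15 + 2\right) = 7 \left(-13\right) = -91$)
$\frac{10}{q{\left(-1,b \right)}} X + g = \frac{10}{4 - 2} \left(-91\right) - 6 = \frac{10}{2} \left(-91\right) - 6 = 10 \cdot \frac{1}{2} \left(-91\right) - 6 = 5 \left(-91\right) - 6 = -455 - 6 = -461$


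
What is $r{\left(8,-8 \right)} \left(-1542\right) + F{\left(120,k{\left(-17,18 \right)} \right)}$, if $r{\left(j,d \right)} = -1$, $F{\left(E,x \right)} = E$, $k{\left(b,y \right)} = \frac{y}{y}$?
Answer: $1662$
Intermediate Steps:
$k{\left(b,y \right)} = 1$
$r{\left(8,-8 \right)} \left(-1542\right) + F{\left(120,k{\left(-17,18 \right)} \right)} = \left(-1\right) \left(-1542\right) + 120 = 1542 + 120 = 1662$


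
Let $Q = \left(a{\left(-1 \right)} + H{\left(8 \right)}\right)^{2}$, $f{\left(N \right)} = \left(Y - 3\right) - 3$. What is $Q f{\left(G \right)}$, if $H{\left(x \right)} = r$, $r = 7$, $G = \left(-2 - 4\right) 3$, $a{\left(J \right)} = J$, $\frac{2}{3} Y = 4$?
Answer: $0$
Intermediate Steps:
$Y = 6$ ($Y = \frac{3}{2} \cdot 4 = 6$)
$G = -18$ ($G = \left(-6\right) 3 = -18$)
$f{\left(N \right)} = 0$ ($f{\left(N \right)} = \left(6 - 3\right) - 3 = 3 - 3 = 0$)
$H{\left(x \right)} = 7$
$Q = 36$ ($Q = \left(-1 + 7\right)^{2} = 6^{2} = 36$)
$Q f{\left(G \right)} = 36 \cdot 0 = 0$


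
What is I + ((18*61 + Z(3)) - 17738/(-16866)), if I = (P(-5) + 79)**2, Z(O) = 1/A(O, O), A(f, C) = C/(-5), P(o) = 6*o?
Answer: 29501881/8433 ≈ 3498.4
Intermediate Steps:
A(f, C) = -C/5 (A(f, C) = C*(-1/5) = -C/5)
Z(O) = -5/O (Z(O) = 1/(-O/5) = -5/O)
I = 2401 (I = (6*(-5) + 79)**2 = (-30 + 79)**2 = 49**2 = 2401)
I + ((18*61 + Z(3)) - 17738/(-16866)) = 2401 + ((18*61 - 5/3) - 17738/(-16866)) = 2401 + ((1098 - 5*1/3) - 17738*(-1/16866)) = 2401 + ((1098 - 5/3) + 8869/8433) = 2401 + (3289/3 + 8869/8433) = 2401 + 9254248/8433 = 29501881/8433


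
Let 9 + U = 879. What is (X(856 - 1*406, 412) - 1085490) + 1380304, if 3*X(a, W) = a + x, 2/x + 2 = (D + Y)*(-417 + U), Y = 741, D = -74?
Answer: 267369232910/906447 ≈ 2.9496e+5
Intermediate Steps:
U = 870 (U = -9 + 879 = 870)
x = 2/302149 (x = 2/(-2 + (-74 + 741)*(-417 + 870)) = 2/(-2 + 667*453) = 2/(-2 + 302151) = 2/302149 ≈ 6.6193e-6)
X(a, W) = 2/906447 + a/3 (X(a, W) = (a + 2/302149)/3 = (2/302149 + a)/3 = 2/906447 + a/3)
(X(856 - 1*406, 412) - 1085490) + 1380304 = ((2/906447 + (856 - 1*406)/3) - 1085490) + 1380304 = ((2/906447 + (856 - 406)/3) - 1085490) + 1380304 = ((2/906447 + (⅓)*450) - 1085490) + 1380304 = ((2/906447 + 150) - 1085490) + 1380304 = (135967052/906447 - 1085490) + 1380304 = -983803186978/906447 + 1380304 = 267369232910/906447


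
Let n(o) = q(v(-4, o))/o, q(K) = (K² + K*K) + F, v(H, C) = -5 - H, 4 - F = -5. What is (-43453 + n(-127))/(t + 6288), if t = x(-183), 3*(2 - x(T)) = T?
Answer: -1839514/268859 ≈ -6.8419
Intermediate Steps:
x(T) = 2 - T/3
F = 9 (F = 4 - 1*(-5) = 4 + 5 = 9)
t = 63 (t = 2 - ⅓*(-183) = 2 + 61 = 63)
q(K) = 9 + 2*K² (q(K) = (K² + K*K) + 9 = (K² + K²) + 9 = 2*K² + 9 = 9 + 2*K²)
n(o) = 11/o (n(o) = (9 + 2*(-5 - 1*(-4))²)/o = (9 + 2*(-5 + 4)²)/o = (9 + 2*(-1)²)/o = (9 + 2*1)/o = (9 + 2)/o = 11/o)
(-43453 + n(-127))/(t + 6288) = (-43453 + 11/(-127))/(63 + 6288) = (-43453 + 11*(-1/127))/6351 = (-43453 - 11/127)*(1/6351) = -5518542/127*1/6351 = -1839514/268859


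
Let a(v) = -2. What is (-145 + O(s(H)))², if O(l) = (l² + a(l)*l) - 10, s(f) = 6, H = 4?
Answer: 17161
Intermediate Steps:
O(l) = -10 + l² - 2*l (O(l) = (l² - 2*l) - 10 = -10 + l² - 2*l)
(-145 + O(s(H)))² = (-145 + (-10 + 6² - 2*6))² = (-145 + (-10 + 36 - 12))² = (-145 + 14)² = (-131)² = 17161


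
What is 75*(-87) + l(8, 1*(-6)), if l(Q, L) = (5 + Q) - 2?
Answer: -6514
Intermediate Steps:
l(Q, L) = 3 + Q
75*(-87) + l(8, 1*(-6)) = 75*(-87) + (3 + 8) = -6525 + 11 = -6514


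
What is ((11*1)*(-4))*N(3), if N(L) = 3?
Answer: -132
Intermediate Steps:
((11*1)*(-4))*N(3) = ((11*1)*(-4))*3 = (11*(-4))*3 = -44*3 = -132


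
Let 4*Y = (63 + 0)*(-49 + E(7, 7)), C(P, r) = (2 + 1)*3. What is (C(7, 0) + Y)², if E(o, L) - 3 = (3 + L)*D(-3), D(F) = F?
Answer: 1411344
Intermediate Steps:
C(P, r) = 9 (C(P, r) = 3*3 = 9)
E(o, L) = -6 - 3*L (E(o, L) = 3 + (3 + L)*(-3) = 3 + (-9 - 3*L) = -6 - 3*L)
Y = -1197 (Y = ((63 + 0)*(-49 + (-6 - 3*7)))/4 = (63*(-49 + (-6 - 21)))/4 = (63*(-49 - 27))/4 = (63*(-76))/4 = (¼)*(-4788) = -1197)
(C(7, 0) + Y)² = (9 - 1197)² = (-1188)² = 1411344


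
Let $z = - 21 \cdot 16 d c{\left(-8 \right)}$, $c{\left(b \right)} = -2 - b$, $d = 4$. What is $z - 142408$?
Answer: $-150472$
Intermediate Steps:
$z = -8064$ ($z = - 21 \cdot 16 \cdot 4 \left(-2 - -8\right) = \left(-21\right) 64 \left(-2 + 8\right) = \left(-1344\right) 6 = -8064$)
$z - 142408 = -8064 - 142408 = -150472$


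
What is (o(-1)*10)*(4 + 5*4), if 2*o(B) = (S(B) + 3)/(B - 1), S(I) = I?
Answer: -120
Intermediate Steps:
o(B) = (3 + B)/(2*(-1 + B)) (o(B) = ((B + 3)/(B - 1))/2 = ((3 + B)/(-1 + B))/2 = (3 + B)/(2*(-1 + B)))
(o(-1)*10)*(4 + 5*4) = (((3 - 1)/(2*(-1 - 1)))*10)*(4 + 5*4) = (((½)*2/(-2))*10)*(4 + 20) = (((½)*(-½)*2)*10)*24 = -½*10*24 = -5*24 = -120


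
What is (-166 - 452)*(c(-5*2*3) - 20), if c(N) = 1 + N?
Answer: 30282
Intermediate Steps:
(-166 - 452)*(c(-5*2*3) - 20) = (-166 - 452)*((1 - 5*2*3) - 20) = -618*((1 - 10*3) - 20) = -618*((1 - 30) - 20) = -618*(-29 - 20) = -618*(-49) = 30282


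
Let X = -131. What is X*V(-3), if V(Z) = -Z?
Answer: -393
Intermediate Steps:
X*V(-3) = -(-131)*(-3) = -131*3 = -393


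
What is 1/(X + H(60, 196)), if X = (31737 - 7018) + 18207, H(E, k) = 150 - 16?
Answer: 1/43060 ≈ 2.3223e-5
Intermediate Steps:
H(E, k) = 134
X = 42926 (X = 24719 + 18207 = 42926)
1/(X + H(60, 196)) = 1/(42926 + 134) = 1/43060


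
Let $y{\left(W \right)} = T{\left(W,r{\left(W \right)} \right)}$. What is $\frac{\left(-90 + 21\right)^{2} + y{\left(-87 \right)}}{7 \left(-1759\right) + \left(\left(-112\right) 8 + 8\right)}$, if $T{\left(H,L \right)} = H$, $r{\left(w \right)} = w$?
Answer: $- \frac{4674}{13201} \approx -0.35406$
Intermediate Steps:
$y{\left(W \right)} = W$
$\frac{\left(-90 + 21\right)^{2} + y{\left(-87 \right)}}{7 \left(-1759\right) + \left(\left(-112\right) 8 + 8\right)} = \frac{\left(-90 + 21\right)^{2} - 87}{7 \left(-1759\right) + \left(\left(-112\right) 8 + 8\right)} = \frac{\left(-69\right)^{2} - 87}{-12313 + \left(-896 + 8\right)} = \frac{4761 - 87}{-12313 - 888} = \frac{4674}{-13201} = 4674 \left(- \frac{1}{13201}\right) = - \frac{4674}{13201}$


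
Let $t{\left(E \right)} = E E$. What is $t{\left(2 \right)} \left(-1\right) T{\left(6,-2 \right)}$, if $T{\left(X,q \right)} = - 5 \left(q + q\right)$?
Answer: $-80$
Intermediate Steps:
$T{\left(X,q \right)} = - 10 q$ ($T{\left(X,q \right)} = - 5 \cdot 2 q = - 10 q$)
$t{\left(E \right)} = E^{2}$
$t{\left(2 \right)} \left(-1\right) T{\left(6,-2 \right)} = 2^{2} \left(-1\right) \left(\left(-10\right) \left(-2\right)\right) = 4 \left(-1\right) 20 = \left(-4\right) 20 = -80$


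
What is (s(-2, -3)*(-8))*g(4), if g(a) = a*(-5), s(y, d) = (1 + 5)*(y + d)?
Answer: -4800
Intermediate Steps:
s(y, d) = 6*d + 6*y (s(y, d) = 6*(d + y) = 6*d + 6*y)
g(a) = -5*a
(s(-2, -3)*(-8))*g(4) = ((6*(-3) + 6*(-2))*(-8))*(-5*4) = ((-18 - 12)*(-8))*(-20) = -30*(-8)*(-20) = 240*(-20) = -4800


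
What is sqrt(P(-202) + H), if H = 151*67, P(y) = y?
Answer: sqrt(9915) ≈ 99.574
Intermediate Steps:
H = 10117
sqrt(P(-202) + H) = sqrt(-202 + 10117) = sqrt(9915)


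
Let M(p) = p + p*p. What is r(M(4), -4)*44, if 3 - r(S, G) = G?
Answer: 308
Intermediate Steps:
M(p) = p + p**2
r(S, G) = 3 - G
r(M(4), -4)*44 = (3 - 1*(-4))*44 = (3 + 4)*44 = 7*44 = 308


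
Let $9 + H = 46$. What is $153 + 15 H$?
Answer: $708$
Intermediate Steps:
$H = 37$ ($H = -9 + 46 = 37$)
$153 + 15 H = 153 + 15 \cdot 37 = 153 + 555 = 708$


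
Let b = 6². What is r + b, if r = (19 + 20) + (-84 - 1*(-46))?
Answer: 37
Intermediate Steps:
b = 36
r = 1 (r = 39 + (-84 + 46) = 39 - 38 = 1)
r + b = 1 + 36 = 37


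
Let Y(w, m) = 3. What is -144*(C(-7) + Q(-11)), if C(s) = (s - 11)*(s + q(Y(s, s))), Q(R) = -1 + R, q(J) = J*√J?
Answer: -16416 + 7776*√3 ≈ -2947.6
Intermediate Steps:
q(J) = J^(3/2)
C(s) = (-11 + s)*(s + 3*√3) (C(s) = (s - 11)*(s + 3^(3/2)) = (-11 + s)*(s + 3*√3))
-144*(C(-7) + Q(-11)) = -144*(((-7)² - 33*√3 - 11*(-7) + 3*(-7)*√3) + (-1 - 11)) = -144*((49 - 33*√3 + 77 - 21*√3) - 12) = -144*((126 - 54*√3) - 12) = -144*(114 - 54*√3) = -16416 + 7776*√3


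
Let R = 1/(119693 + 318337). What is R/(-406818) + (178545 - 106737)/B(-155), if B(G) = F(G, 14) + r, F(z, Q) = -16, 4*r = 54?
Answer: -5118430826032129/178198488540 ≈ -28723.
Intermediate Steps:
r = 27/2 (r = (1/4)*54 = 27/2 ≈ 13.500)
B(G) = -5/2 (B(G) = -16 + 27/2 = -5/2)
R = 1/438030 ≈ 2.2829e-6
R/(-406818) + (178545 - 106737)/B(-155) = (1/438030)/(-406818) + (178545 - 106737)/(-5/2) = (1/438030)*(-1/406818) + 71808*(-2/5) = -1/178198488540 - 143616/5 = -5118430826032129/178198488540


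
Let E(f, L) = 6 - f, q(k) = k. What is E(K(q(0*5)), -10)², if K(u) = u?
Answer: 36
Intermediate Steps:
E(K(q(0*5)), -10)² = (6 - 0*5)² = (6 - 1*0)² = (6 + 0)² = 6² = 36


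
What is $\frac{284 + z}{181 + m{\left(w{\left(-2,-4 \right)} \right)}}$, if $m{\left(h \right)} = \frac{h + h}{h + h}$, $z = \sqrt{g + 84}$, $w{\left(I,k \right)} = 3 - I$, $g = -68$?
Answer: $\frac{144}{91} \approx 1.5824$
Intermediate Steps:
$z = 4$ ($z = \sqrt{-68 + 84} = \sqrt{16} = 4$)
$m{\left(h \right)} = 1$ ($m{\left(h \right)} = \frac{2 h}{2 h} = 2 h \frac{1}{2 h} = 1$)
$\frac{284 + z}{181 + m{\left(w{\left(-2,-4 \right)} \right)}} = \frac{284 + 4}{181 + 1} = \frac{1}{182} \cdot 288 = \frac{144}{91}$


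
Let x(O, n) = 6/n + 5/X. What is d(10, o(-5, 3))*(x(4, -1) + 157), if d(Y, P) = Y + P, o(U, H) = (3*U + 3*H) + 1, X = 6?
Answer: 4555/6 ≈ 759.17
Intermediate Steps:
o(U, H) = 1 + 3*H + 3*U (o(U, H) = (3*H + 3*U) + 1 = 1 + 3*H + 3*U)
x(O, n) = 5/6 + 6/n (x(O, n) = 6/n + 5/6 = 5/6 + 6/n)
d(Y, P) = P + Y
d(10, o(-5, 3))*(x(4, -1) + 157) = ((1 + 3*3 + 3*(-5)) + 10)*((5/6 + 6/(-1)) + 157) = ((1 + 9 - 15) + 10)*((5/6 + 6*(-1)) + 157) = (-5 + 10)*((5/6 - 6) + 157) = 5*(-31/6 + 157) = 5*(911/6) = 4555/6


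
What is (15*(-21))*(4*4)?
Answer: -5040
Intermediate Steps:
(15*(-21))*(4*4) = -315*16 = -5040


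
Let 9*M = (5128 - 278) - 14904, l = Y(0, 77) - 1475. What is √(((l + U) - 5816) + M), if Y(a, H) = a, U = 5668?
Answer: I*√24661/3 ≈ 52.346*I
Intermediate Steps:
l = -1475 (l = 0 - 1475 = -1475)
M = -10054/9 (M = ((5128 - 278) - 14904)/9 = (4850 - 14904)/9 = (⅑)*(-10054) = -10054/9 ≈ -1117.1)
√(((l + U) - 5816) + M) = √(((-1475 + 5668) - 5816) - 10054/9) = √((4193 - 5816) - 10054/9) = √(-1623 - 10054/9) = √(-24661/9) = I*√24661/3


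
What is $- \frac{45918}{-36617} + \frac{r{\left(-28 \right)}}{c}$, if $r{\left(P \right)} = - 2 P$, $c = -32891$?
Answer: $\frac{1508238386}{1204369747} \approx 1.2523$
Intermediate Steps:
$- \frac{45918}{-36617} + \frac{r{\left(-28 \right)}}{c} = - \frac{45918}{-36617} + \frac{\left(-2\right) \left(-28\right)}{-32891} = \left(-45918\right) \left(- \frac{1}{36617}\right) + 56 \left(- \frac{1}{32891}\right) = \frac{45918}{36617} - \frac{56}{32891} = \frac{1508238386}{1204369747}$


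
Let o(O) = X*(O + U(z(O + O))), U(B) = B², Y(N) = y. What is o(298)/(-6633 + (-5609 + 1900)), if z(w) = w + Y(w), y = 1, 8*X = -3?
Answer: 1070121/82736 ≈ 12.934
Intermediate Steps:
X = -3/8 (X = (⅛)*(-3) = -3/8 ≈ -0.37500)
Y(N) = 1
z(w) = 1 + w (z(w) = w + 1 = 1 + w)
o(O) = -3*O/8 - 3*(1 + 2*O)²/8 (o(O) = -3*(O + (1 + (O + O))²)/8 = -3*(O + (1 + 2*O)²)/8 = -3*O/8 - 3*(1 + 2*O)²/8)
o(298)/(-6633 + (-5609 + 1900)) = (-3/8 - 15/8*298 - 3/2*298²)/(-6633 + (-5609 + 1900)) = (-3/8 - 2235/4 - 3/2*88804)/(-6633 - 3709) = (-3/8 - 2235/4 - 133206)/(-10342) = -1070121/8*(-1/10342) = 1070121/82736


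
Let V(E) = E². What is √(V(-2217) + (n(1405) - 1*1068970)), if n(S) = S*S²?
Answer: 2*√694337811 ≈ 52701.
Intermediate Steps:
n(S) = S³
√(V(-2217) + (n(1405) - 1*1068970)) = √((-2217)² + (1405³ - 1*1068970)) = √(4915089 + (2773505125 - 1068970)) = √(4915089 + 2772436155) = √2777351244 = 2*√694337811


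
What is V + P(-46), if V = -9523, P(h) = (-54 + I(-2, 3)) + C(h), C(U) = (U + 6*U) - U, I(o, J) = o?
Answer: -9855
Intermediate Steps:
C(U) = 6*U (C(U) = 7*U - U = 6*U)
P(h) = -56 + 6*h (P(h) = (-54 - 2) + 6*h = -56 + 6*h)
V + P(-46) = -9523 + (-56 + 6*(-46)) = -9523 + (-56 - 276) = -9523 - 332 = -9855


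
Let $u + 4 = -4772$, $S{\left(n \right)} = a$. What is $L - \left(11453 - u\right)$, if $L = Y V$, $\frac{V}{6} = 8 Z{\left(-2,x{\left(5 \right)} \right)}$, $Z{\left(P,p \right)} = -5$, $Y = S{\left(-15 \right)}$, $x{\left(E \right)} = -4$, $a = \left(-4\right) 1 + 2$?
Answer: $-15749$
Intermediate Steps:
$a = -2$ ($a = -4 + 2 = -2$)
$S{\left(n \right)} = -2$
$Y = -2$
$u = -4776$ ($u = -4 - 4772 = -4776$)
$V = -240$ ($V = 6 \cdot 8 \left(-5\right) = 6 \left(-40\right) = -240$)
$L = 480$ ($L = \left(-2\right) \left(-240\right) = 480$)
$L - \left(11453 - u\right) = 480 - \left(11453 - -4776\right) = 480 - \left(11453 + 4776\right) = 480 - 16229 = -15749$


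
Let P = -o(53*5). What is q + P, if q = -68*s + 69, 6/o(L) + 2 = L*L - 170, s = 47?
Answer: -73018579/23351 ≈ -3127.0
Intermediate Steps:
o(L) = 6/(-172 + L²) (o(L) = 6/(-2 + (L*L - 170)) = 6/(-2 + (L² - 170)) = 6/(-2 + (-170 + L²)) = 6/(-172 + L²))
q = -3127 (q = -68*47 + 69 = -3196 + 69 = -3127)
P = -2/23351 (P = -6/(-172 + (53*5)²) = -6/(-172 + 265²) = -6/(-172 + 70225) = -6/70053 = -1*2/23351 = -2/23351 ≈ -8.5649e-5)
q + P = -3127 - 2/23351 = -73018579/23351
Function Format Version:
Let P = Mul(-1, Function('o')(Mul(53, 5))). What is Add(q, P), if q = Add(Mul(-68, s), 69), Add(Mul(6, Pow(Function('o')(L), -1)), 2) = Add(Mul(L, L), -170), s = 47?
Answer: Rational(-73018579, 23351) ≈ -3127.0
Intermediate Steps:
Function('o')(L) = Mul(6, Pow(Add(-172, Pow(L, 2)), -1)) (Function('o')(L) = Mul(6, Pow(Add(-2, Add(Mul(L, L), -170)), -1)) = Mul(6, Pow(Add(-2, Add(Pow(L, 2), -170)), -1)) = Mul(6, Pow(Add(-2, Add(-170, Pow(L, 2))), -1)) = Mul(6, Pow(Add(-172, Pow(L, 2)), -1)))
q = -3127 (q = Add(Mul(-68, 47), 69) = Add(-3196, 69) = -3127)
P = Rational(-2, 23351) (P = Mul(-1, Mul(6, Pow(Add(-172, Pow(Mul(53, 5), 2)), -1))) = Mul(-1, Mul(6, Pow(Add(-172, Pow(265, 2)), -1))) = Mul(-1, Mul(6, Pow(Add(-172, 70225), -1))) = Mul(-1, Mul(6, Pow(70053, -1))) = Mul(-1, Mul(6, Rational(1, 70053))) = Mul(-1, Rational(2, 23351)) = Rational(-2, 23351) ≈ -8.5649e-5)
Add(q, P) = Add(-3127, Rational(-2, 23351)) = Rational(-73018579, 23351)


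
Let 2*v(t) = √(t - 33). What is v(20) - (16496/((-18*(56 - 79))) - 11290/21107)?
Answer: -171753506/4369149 + I*√13/2 ≈ -39.311 + 1.8028*I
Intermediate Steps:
v(t) = √(-33 + t)/2 (v(t) = √(t - 33)/2 = √(-33 + t)/2)
v(20) - (16496/((-18*(56 - 79))) - 11290/21107) = √(-33 + 20)/2 - (16496/((-18*(56 - 79))) - 11290/21107) = √(-13)/2 - (16496/((-18*(-23))) - 11290*1/21107) = (I*√13)/2 - (16496/414 - 11290/21107) = I*√13/2 - (16496*(1/414) - 11290/21107) = I*√13/2 - (8248/207 - 11290/21107) = I*√13/2 - 1*171753506/4369149 = I*√13/2 - 171753506/4369149 = -171753506/4369149 + I*√13/2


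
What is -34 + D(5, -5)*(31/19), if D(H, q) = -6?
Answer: -832/19 ≈ -43.789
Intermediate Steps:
-34 + D(5, -5)*(31/19) = -34 - 186/19 = -832/19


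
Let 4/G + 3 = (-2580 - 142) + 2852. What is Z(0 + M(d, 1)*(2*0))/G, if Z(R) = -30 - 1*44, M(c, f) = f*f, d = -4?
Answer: -4699/2 ≈ -2349.5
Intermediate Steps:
M(c, f) = f²
G = 4/127 (G = 4/(-3 + ((-2580 - 142) + 2852)) = 4/(-3 + (-2722 + 2852)) = 4/(-3 + 130) = 4/127 ≈ 0.031496)
Z(R) = -74 (Z(R) = -30 - 44 = -74)
Z(0 + M(d, 1)*(2*0))/G = -74/4/127 = -74*127/4 = -4699/2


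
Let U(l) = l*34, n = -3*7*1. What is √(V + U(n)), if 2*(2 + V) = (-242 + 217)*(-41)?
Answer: I*√814/2 ≈ 14.265*I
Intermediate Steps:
n = -21 (n = -21*1 = -21)
V = 1021/2 (V = -2 + ((-242 + 217)*(-41))/2 = -2 + (-25*(-41))/2 = -2 + (½)*1025 = -2 + 1025/2 = 1021/2 ≈ 510.50)
U(l) = 34*l
√(V + U(n)) = √(1021/2 + 34*(-21)) = √(1021/2 - 714) = √(-407/2) = I*√814/2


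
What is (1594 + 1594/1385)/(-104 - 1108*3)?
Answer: -552321/1186945 ≈ -0.46533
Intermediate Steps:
(1594 + 1594/1385)/(-104 - 1108*3) = (1594 + 1594*(1/1385))/(-104 - 3324) = (1594 + 1594/1385)/(-3428) = (2209284/1385)*(-1/3428) = -552321/1186945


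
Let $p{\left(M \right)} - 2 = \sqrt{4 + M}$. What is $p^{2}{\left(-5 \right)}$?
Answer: $\left(2 + i\right)^{2} \approx 3.0 + 4.0 i$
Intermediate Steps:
$p{\left(M \right)} = 2 + \sqrt{4 + M}$
$p^{2}{\left(-5 \right)} = \left(2 + \sqrt{4 - 5}\right)^{2} = \left(2 + \sqrt{-1}\right)^{2} = \left(2 + i\right)^{2}$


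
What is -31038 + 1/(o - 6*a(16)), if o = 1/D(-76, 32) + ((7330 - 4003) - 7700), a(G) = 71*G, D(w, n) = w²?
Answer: -2005913409970/64627663 ≈ -31038.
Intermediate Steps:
o = -25258447/5776 (o = 1/((-76)²) + ((7330 - 4003) - 7700) = 1/5776 + (3327 - 7700) = 1/5776 - 4373 = -25258447/5776 ≈ -4373.0)
-31038 + 1/(o - 6*a(16)) = -31038 + 1/(-25258447/5776 - 426*16) = -31038 + 1/(-25258447/5776 - 6*1136) = -31038 + 1/(-25258447/5776 - 6816) = -31038 + 1/(-64627663/5776) = -31038 - 5776/64627663 = -2005913409970/64627663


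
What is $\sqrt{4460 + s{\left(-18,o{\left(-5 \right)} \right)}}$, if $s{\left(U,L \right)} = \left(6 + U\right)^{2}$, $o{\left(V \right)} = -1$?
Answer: $2 \sqrt{1151} \approx 67.853$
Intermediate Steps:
$\sqrt{4460 + s{\left(-18,o{\left(-5 \right)} \right)}} = \sqrt{4460 + \left(6 - 18\right)^{2}} = \sqrt{4460 + \left(-12\right)^{2}} = \sqrt{4460 + 144} = \sqrt{4604} = 2 \sqrt{1151}$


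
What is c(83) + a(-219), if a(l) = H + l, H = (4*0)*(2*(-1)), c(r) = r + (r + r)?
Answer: 30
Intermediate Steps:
c(r) = 3*r (c(r) = r + 2*r = 3*r)
H = 0 (H = 0*(-2) = 0)
a(l) = l (a(l) = 0 + l = l)
c(83) + a(-219) = 3*83 - 219 = 249 - 219 = 30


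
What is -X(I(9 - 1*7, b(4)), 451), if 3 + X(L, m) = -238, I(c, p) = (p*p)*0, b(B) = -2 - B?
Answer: 241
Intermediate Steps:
I(c, p) = 0 (I(c, p) = p²*0 = 0)
X(L, m) = -241 (X(L, m) = -3 - 238 = -241)
-X(I(9 - 1*7, b(4)), 451) = -1*(-241) = 241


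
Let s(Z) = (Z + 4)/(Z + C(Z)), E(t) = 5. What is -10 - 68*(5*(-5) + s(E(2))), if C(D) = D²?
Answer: 8348/5 ≈ 1669.6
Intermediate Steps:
s(Z) = (4 + Z)/(Z + Z²) (s(Z) = (Z + 4)/(Z + Z²) = (4 + Z)/(Z + Z²))
-10 - 68*(5*(-5) + s(E(2))) = -10 - 68*(5*(-5) + (4 + 5)/(5*(1 + 5))) = -10 - 68*(-25 + (⅕)*9/6) = -10 - 68*(-25 + (⅕)*(⅙)*9) = -10 - 68*(-25 + 3/10) = -10 - 68*(-247/10) = -10 + 8398/5 = 8348/5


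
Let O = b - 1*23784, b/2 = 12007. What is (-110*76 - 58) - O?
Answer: -8648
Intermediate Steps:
b = 24014 (b = 2*12007 = 24014)
O = 230 (O = 24014 - 1*23784 = 24014 - 23784 = 230)
(-110*76 - 58) - O = (-110*76 - 58) - 1*230 = (-8360 - 58) - 230 = -8418 - 230 = -8648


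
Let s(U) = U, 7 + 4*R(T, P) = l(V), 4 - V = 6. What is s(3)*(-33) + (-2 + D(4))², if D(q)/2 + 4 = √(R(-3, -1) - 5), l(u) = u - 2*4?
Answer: -99 + (10 - I*√37)² ≈ -36.0 - 121.66*I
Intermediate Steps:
V = -2 (V = 4 - 1*6 = 4 - 6 = -2)
l(u) = -8 + u (l(u) = u - 8 = -8 + u)
R(T, P) = -17/4 (R(T, P) = -7/4 + (-8 - 2)/4 = -7/4 + (¼)*(-10) = -7/4 - 5/2 = -17/4)
D(q) = -8 + I*√37 (D(q) = -8 + 2*√(-17/4 - 5) = -8 + 2*√(-37/4) = -8 + 2*(I*√37/2) = -8 + I*√37)
s(3)*(-33) + (-2 + D(4))² = 3*(-33) + (-2 + (-8 + I*√37))² = -99 + (-10 + I*√37)²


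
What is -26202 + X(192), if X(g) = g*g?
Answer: 10662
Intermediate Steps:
X(g) = g²
-26202 + X(192) = -26202 + 192² = -26202 + 36864 = 10662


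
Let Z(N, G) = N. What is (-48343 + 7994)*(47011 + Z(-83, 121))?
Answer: -1893497872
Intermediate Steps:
(-48343 + 7994)*(47011 + Z(-83, 121)) = (-48343 + 7994)*(47011 - 83) = -40349*46928 = -1893497872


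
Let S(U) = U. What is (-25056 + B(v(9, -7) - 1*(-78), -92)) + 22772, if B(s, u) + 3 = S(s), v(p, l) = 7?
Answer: -2202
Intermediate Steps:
B(s, u) = -3 + s
(-25056 + B(v(9, -7) - 1*(-78), -92)) + 22772 = (-25056 + (-3 + (7 - 1*(-78)))) + 22772 = (-25056 + (-3 + (7 + 78))) + 22772 = (-25056 + (-3 + 85)) + 22772 = (-25056 + 82) + 22772 = -24974 + 22772 = -2202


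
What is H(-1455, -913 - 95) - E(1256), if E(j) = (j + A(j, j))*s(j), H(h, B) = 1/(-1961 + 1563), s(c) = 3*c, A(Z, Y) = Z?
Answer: -3767155969/398 ≈ -9.4652e+6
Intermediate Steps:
H(h, B) = -1/398 (H(h, B) = 1/(-398) = -1/398)
E(j) = 6*j² (E(j) = (j + j)*(3*j) = (2*j)*(3*j) = 6*j²)
H(-1455, -913 - 95) - E(1256) = -1/398 - 6*1256² = -1/398 - 6*1577536 = -1/398 - 1*9465216 = -1/398 - 9465216 = -3767155969/398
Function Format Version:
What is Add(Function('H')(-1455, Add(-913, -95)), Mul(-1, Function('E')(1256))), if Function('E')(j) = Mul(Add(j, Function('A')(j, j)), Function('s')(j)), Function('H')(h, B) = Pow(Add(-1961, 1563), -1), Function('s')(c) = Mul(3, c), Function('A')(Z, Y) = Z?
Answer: Rational(-3767155969, 398) ≈ -9.4652e+6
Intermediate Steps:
Function('H')(h, B) = Rational(-1, 398) (Function('H')(h, B) = Pow(-398, -1) = Rational(-1, 398))
Function('E')(j) = Mul(6, Pow(j, 2)) (Function('E')(j) = Mul(Add(j, j), Mul(3, j)) = Mul(Mul(2, j), Mul(3, j)) = Mul(6, Pow(j, 2)))
Add(Function('H')(-1455, Add(-913, -95)), Mul(-1, Function('E')(1256))) = Add(Rational(-1, 398), Mul(-1, Mul(6, Pow(1256, 2)))) = Add(Rational(-1, 398), Mul(-1, Mul(6, 1577536))) = Add(Rational(-1, 398), Mul(-1, 9465216)) = Add(Rational(-1, 398), -9465216) = Rational(-3767155969, 398)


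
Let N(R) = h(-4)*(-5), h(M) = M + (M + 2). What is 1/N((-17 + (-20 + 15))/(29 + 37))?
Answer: 1/30 ≈ 0.033333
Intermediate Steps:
h(M) = 2 + 2*M (h(M) = M + (2 + M) = 2 + 2*M)
N(R) = 30 (N(R) = (2 + 2*(-4))*(-5) = (2 - 8)*(-5) = -6*(-5) = 30)
1/N((-17 + (-20 + 15))/(29 + 37)) = 1/30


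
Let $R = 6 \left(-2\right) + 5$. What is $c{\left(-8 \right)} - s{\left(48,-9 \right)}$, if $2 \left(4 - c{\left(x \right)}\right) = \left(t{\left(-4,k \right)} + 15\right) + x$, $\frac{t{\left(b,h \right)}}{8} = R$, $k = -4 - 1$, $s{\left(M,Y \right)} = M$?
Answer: $- \frac{39}{2} \approx -19.5$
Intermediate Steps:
$R = -7$ ($R = -12 + 5 = -7$)
$k = -5$ ($k = -4 - 1 = -5$)
$t{\left(b,h \right)} = -56$ ($t{\left(b,h \right)} = 8 \left(-7\right) = -56$)
$c{\left(x \right)} = \frac{49}{2} - \frac{x}{2}$ ($c{\left(x \right)} = 4 - \frac{\left(-56 + 15\right) + x}{2} = 4 - \frac{-41 + x}{2} = 4 - \left(- \frac{41}{2} + \frac{x}{2}\right) = \frac{49}{2} - \frac{x}{2}$)
$c{\left(-8 \right)} - s{\left(48,-9 \right)} = \left(\frac{49}{2} - -4\right) - 48 = \left(\frac{49}{2} + 4\right) - 48 = \frac{57}{2} - 48 = - \frac{39}{2}$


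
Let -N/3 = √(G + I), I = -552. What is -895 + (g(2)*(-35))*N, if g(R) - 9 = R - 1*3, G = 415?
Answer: -895 + 840*I*√137 ≈ -895.0 + 9832.0*I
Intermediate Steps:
g(R) = 6 + R (g(R) = 9 + (R - 1*3) = 9 + (R - 3) = 9 + (-3 + R) = 6 + R)
N = -3*I*√137 (N = -3*√(415 - 552) = -3*I*√137 ≈ -35.114*I)
-895 + (g(2)*(-35))*N = -895 + ((6 + 2)*(-35))*(-3*I*√137) = -895 + (8*(-35))*(-3*I*√137) = -895 - (-840)*I*√137 = -895 + 840*I*√137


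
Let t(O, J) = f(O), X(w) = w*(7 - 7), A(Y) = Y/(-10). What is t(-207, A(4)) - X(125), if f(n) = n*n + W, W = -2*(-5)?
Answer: 42859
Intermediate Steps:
W = 10
A(Y) = -Y/10 (A(Y) = Y*(-⅒) = -Y/10)
f(n) = 10 + n² (f(n) = n*n + 10 = n² + 10 = 10 + n²)
X(w) = 0 (X(w) = w*0 = 0)
t(O, J) = 10 + O²
t(-207, A(4)) - X(125) = (10 + (-207)²) - 1*0 = (10 + 42849) + 0 = 42859 + 0 = 42859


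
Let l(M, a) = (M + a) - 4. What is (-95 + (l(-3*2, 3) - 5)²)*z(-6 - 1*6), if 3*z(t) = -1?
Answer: -49/3 ≈ -16.333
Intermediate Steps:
z(t) = -⅓ (z(t) = (⅓)*(-1) = -⅓)
l(M, a) = -4 + M + a
(-95 + (l(-3*2, 3) - 5)²)*z(-6 - 1*6) = (-95 + ((-4 - 3*2 + 3) - 5)²)*(-⅓) = (-95 + ((-4 - 6 + 3) - 5)²)*(-⅓) = (-95 + (-7 - 5)²)*(-⅓) = (-95 + (-12)²)*(-⅓) = (-95 + 144)*(-⅓) = 49*(-⅓) = -49/3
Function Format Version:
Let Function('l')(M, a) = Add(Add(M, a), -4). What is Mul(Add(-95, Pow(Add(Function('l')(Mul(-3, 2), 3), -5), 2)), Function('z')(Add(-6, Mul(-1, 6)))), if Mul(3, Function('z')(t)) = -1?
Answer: Rational(-49, 3) ≈ -16.333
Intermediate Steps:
Function('z')(t) = Rational(-1, 3) (Function('z')(t) = Mul(Rational(1, 3), -1) = Rational(-1, 3))
Function('l')(M, a) = Add(-4, M, a)
Mul(Add(-95, Pow(Add(Function('l')(Mul(-3, 2), 3), -5), 2)), Function('z')(Add(-6, Mul(-1, 6)))) = Mul(Add(-95, Pow(Add(Add(-4, Mul(-3, 2), 3), -5), 2)), Rational(-1, 3)) = Mul(Add(-95, Pow(Add(Add(-4, -6, 3), -5), 2)), Rational(-1, 3)) = Mul(Add(-95, Pow(Add(-7, -5), 2)), Rational(-1, 3)) = Mul(Add(-95, Pow(-12, 2)), Rational(-1, 3)) = Mul(Add(-95, 144), Rational(-1, 3)) = Mul(49, Rational(-1, 3)) = Rational(-49, 3)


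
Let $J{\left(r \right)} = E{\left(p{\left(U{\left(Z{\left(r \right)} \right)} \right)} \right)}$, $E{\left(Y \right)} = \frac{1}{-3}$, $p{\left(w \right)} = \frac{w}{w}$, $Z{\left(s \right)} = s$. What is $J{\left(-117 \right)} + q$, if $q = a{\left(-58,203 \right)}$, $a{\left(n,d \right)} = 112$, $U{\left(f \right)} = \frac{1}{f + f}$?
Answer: $\frac{335}{3} \approx 111.67$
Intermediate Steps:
$U{\left(f \right)} = \frac{1}{2 f}$
$p{\left(w \right)} = 1$
$q = 112$
$E{\left(Y \right)} = - \frac{1}{3}$
$J{\left(r \right)} = - \frac{1}{3}$
$J{\left(-117 \right)} + q = - \frac{1}{3} + 112 = \frac{335}{3}$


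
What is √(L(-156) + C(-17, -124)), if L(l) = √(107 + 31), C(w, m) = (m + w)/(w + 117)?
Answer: √(-141 + 100*√138)/10 ≈ 3.2152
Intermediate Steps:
C(w, m) = (m + w)/(117 + w)
L(l) = √138
√(L(-156) + C(-17, -124)) = √(√138 + (-124 - 17)/(117 - 17)) = √(√138 - 141/100) = √(-141/100 + √138)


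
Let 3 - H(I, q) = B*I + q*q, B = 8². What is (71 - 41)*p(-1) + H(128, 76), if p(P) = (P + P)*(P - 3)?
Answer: -13725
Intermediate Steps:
B = 64
H(I, q) = 3 - q² - 64*I (H(I, q) = 3 - (64*I + q*q) = 3 - (64*I + q²) = 3 - (q² + 64*I) = 3 + (-q² - 64*I) = 3 - q² - 64*I)
p(P) = 2*P*(-3 + P) (p(P) = (2*P)*(-3 + P) = 2*P*(-3 + P))
(71 - 41)*p(-1) + H(128, 76) = (71 - 41)*(2*(-1)*(-3 - 1)) + (3 - 1*76² - 64*128) = 30*(2*(-1)*(-4)) + (3 - 1*5776 - 8192) = 30*8 + (3 - 5776 - 8192) = 240 - 13965 = -13725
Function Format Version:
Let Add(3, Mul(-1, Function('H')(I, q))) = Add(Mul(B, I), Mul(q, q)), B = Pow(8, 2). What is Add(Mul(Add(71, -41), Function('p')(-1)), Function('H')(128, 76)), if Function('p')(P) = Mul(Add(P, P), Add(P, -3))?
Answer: -13725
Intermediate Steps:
B = 64
Function('H')(I, q) = Add(3, Mul(-1, Pow(q, 2)), Mul(-64, I)) (Function('H')(I, q) = Add(3, Mul(-1, Add(Mul(64, I), Mul(q, q)))) = Add(3, Mul(-1, Add(Mul(64, I), Pow(q, 2)))) = Add(3, Mul(-1, Add(Pow(q, 2), Mul(64, I)))) = Add(3, Add(Mul(-1, Pow(q, 2)), Mul(-64, I))) = Add(3, Mul(-1, Pow(q, 2)), Mul(-64, I)))
Function('p')(P) = Mul(2, P, Add(-3, P)) (Function('p')(P) = Mul(Mul(2, P), Add(-3, P)) = Mul(2, P, Add(-3, P)))
Add(Mul(Add(71, -41), Function('p')(-1)), Function('H')(128, 76)) = Add(Mul(Add(71, -41), Mul(2, -1, Add(-3, -1))), Add(3, Mul(-1, Pow(76, 2)), Mul(-64, 128))) = Add(Mul(30, Mul(2, -1, -4)), Add(3, Mul(-1, 5776), -8192)) = Add(Mul(30, 8), Add(3, -5776, -8192)) = Add(240, -13965) = -13725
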